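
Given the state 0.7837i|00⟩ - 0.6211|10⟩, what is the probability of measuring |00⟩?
0.6142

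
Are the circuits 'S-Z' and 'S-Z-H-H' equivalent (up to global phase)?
Yes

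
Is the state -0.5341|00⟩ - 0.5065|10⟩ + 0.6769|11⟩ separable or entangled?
Entangled

Writing the state as a|00⟩ + b|01⟩ + c|10⟩ + d|11⟩, it is a product state iff ad − bc = 0.
Here (a, b, c, d) = (-0.5341, 0, -0.5065, 0.6769): ad − bc = (-0.5341)(0.6769) − (0)(-0.5065) = -0.3615 ≠ 0, so the state is entangled.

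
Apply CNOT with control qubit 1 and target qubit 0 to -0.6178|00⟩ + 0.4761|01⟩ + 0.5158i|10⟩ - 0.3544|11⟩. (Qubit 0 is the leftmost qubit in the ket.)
-0.6178|00⟩ - 0.3544|01⟩ + 0.5158i|10⟩ + 0.4761|11⟩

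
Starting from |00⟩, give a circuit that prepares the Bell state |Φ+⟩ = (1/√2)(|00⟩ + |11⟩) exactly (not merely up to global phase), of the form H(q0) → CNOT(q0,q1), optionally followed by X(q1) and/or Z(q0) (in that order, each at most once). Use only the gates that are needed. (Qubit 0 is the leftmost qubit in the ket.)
H(q0) → CNOT(q0,q1)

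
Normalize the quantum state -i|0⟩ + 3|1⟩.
-0.3162i|0⟩ + 0.9487|1⟩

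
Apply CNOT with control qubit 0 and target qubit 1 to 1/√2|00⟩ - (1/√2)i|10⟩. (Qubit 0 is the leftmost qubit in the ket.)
1/√2|00⟩ - (1/√2)i|11⟩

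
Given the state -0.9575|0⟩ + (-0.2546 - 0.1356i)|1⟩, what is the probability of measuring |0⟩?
0.9168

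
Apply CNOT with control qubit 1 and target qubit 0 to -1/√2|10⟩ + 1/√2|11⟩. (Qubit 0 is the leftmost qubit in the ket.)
1/√2|01⟩ - 1/√2|10⟩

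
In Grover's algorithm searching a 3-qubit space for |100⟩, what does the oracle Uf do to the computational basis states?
Uf|x⟩ = -|x⟩ if x = 100, else |x⟩ (phase flip on target)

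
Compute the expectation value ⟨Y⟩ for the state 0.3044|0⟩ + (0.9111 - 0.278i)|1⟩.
-0.1692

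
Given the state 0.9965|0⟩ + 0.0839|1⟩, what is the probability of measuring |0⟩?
0.993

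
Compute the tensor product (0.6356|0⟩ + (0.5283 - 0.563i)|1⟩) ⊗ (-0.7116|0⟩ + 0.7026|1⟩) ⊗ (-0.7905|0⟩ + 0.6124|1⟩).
0.3575|000⟩ - 0.277|001⟩ - 0.353|010⟩ + 0.2735|011⟩ + (0.2972 - 0.3167i)|100⟩ + (-0.2302 + 0.2453i)|101⟩ + (-0.2934 + 0.3127i)|110⟩ + (0.2273 - 0.2422i)|111⟩

amp(|b₁b₂…⟩) = product of the factor amplitudes for bits b₁, b₂, …; only kets whose every factor amplitude is nonzero survive.
|000⟩: (0.6356)(-0.7116)(-0.7905) = 0.3575
|001⟩: (0.6356)(-0.7116)(0.6124) = -0.277
|010⟩: (0.6356)(0.7026)(-0.7905) = -0.353
|011⟩: (0.6356)(0.7026)(0.6124) = 0.2735
|100⟩: (0.5283 - 0.563i)(-0.7116)(-0.7905) = (0.2972 - 0.3167i)
|101⟩: (0.5283 - 0.563i)(-0.7116)(0.6124) = (-0.2302 + 0.2453i)
|110⟩: (0.5283 - 0.563i)(0.7026)(-0.7905) = (-0.2934 + 0.3127i)
|111⟩: (0.5283 - 0.563i)(0.7026)(0.6124) = (0.2273 - 0.2422i)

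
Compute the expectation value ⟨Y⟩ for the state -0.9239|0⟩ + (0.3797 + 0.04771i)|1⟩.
-0.08816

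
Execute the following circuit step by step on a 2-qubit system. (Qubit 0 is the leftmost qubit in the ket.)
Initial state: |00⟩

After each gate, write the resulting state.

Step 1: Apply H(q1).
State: 1/√2|00⟩ + 1/√2|01⟩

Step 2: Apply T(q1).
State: 1/√2|00⟩ + (1/2 + (1/2)i)|01⟩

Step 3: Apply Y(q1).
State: (1/2 - (1/2)i)|00⟩ + (1/√2)i|01⟩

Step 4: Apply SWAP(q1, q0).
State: (1/2 - (1/2)i)|00⟩ + (1/√2)i|10⟩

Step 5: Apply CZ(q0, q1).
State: (1/2 - (1/2)i)|00⟩ + (1/√2)i|10⟩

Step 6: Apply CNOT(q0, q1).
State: (1/2 - (1/2)i)|00⟩ + (1/√2)i|11⟩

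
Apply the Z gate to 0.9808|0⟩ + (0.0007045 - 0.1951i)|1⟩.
0.9808|0⟩ + (-0.0007045 + 0.1951i)|1⟩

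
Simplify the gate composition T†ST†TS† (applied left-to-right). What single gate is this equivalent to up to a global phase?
T†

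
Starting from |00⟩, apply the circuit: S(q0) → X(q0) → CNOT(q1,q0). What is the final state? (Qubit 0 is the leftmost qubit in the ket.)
|10⟩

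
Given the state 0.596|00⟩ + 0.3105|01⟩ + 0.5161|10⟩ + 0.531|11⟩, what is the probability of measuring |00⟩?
0.3552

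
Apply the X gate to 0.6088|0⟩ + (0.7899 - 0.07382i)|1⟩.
(0.7899 - 0.07382i)|0⟩ + 0.6088|1⟩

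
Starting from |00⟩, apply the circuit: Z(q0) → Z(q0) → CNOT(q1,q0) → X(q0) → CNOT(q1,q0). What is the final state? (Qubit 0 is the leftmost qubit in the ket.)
|10⟩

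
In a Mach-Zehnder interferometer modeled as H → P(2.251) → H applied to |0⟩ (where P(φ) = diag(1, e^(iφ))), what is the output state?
(0.1855 + 0.3887i)|0⟩ + (0.8145 - 0.3887i)|1⟩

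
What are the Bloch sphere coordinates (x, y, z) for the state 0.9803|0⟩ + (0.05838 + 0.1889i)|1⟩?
(0.1145, 0.3704, 0.9219)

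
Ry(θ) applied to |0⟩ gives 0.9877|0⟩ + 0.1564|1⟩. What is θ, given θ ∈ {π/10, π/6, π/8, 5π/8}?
π/10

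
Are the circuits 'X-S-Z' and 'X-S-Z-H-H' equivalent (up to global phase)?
Yes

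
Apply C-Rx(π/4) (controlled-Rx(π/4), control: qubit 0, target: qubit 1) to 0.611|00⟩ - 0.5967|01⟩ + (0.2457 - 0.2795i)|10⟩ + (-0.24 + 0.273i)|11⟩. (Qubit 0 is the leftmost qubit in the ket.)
0.611|00⟩ - 0.5967|01⟩ + (0.3315 - 0.1664i)|10⟩ + (-0.3287 + 0.1582i)|11⟩

C-Rx(π/4) leaves the control-|0⟩ kets |00⟩, |01⟩ unchanged and applies Rx(π/4) to qubit 1 on the control-|1⟩ pair (|10⟩, |11⟩).
Rx(π/4) = [[cos(θ/2), −i·sin(θ/2)], [−i·sin(θ/2), cos(θ/2)]]; θ = π/4, cos(θ/2) ≈ 0.92388, sin(θ/2) ≈ 0.382683.
With a = amp(|10⟩) = (0.2457 - 0.2795i) and b = amp(|11⟩) = (-0.24 + 0.273i):
new amp(|10⟩) = (0.92388)·a + (-0.382683i)·b = (0.3315 - 0.1664i)
new amp(|11⟩) = (-0.382683i)·a + (0.92388)·b = (-0.3287 + 0.1582i)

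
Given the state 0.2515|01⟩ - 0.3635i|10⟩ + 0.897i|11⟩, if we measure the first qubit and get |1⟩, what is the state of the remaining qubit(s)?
-0.3756i|0⟩ + 0.9268i|1⟩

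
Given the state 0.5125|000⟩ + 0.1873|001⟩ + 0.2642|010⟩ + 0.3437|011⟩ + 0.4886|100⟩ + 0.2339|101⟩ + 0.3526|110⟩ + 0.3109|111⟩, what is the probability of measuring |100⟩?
0.2387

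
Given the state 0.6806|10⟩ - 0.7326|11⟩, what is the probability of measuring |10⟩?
0.4632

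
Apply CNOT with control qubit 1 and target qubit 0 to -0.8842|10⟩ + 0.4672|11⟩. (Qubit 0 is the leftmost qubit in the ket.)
0.4672|01⟩ - 0.8842|10⟩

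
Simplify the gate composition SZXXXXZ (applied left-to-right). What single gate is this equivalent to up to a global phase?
S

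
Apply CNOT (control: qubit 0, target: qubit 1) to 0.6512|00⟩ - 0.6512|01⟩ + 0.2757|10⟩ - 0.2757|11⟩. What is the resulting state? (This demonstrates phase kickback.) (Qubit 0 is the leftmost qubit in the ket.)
0.6512|00⟩ - 0.6512|01⟩ - 0.2757|10⟩ + 0.2757|11⟩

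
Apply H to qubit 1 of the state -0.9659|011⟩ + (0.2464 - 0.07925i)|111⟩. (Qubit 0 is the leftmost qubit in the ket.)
-0.683|001⟩ + 0.683|011⟩ + (0.1742 - 0.05604i)|101⟩ + (-0.1742 + 0.05604i)|111⟩

H on qubit 1 mixes each pair of kets that differ only in qubit 1: amplitudes (a, b) of (|…0…⟩, |…1…⟩) become ((a + b)/√2, (a − b)/√2). Kets absent from the input have amplitude 0.
(|001⟩, |011⟩): (a, b) = (0, -0.9659) → (-0.683, 0.683)
(|101⟩, |111⟩): (a, b) = (0, (0.2464 - 0.07925i)) → ((0.1742 - 0.05604i), (-0.1742 + 0.05604i))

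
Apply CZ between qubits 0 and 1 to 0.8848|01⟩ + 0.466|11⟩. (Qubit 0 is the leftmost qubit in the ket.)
0.8848|01⟩ - 0.466|11⟩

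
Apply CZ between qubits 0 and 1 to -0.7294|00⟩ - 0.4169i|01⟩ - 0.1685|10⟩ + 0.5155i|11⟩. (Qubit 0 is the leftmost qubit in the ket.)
-0.7294|00⟩ - 0.4169i|01⟩ - 0.1685|10⟩ - 0.5155i|11⟩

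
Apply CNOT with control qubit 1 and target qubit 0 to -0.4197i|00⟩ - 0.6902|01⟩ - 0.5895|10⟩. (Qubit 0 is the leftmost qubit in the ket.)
-0.4197i|00⟩ - 0.5895|10⟩ - 0.6902|11⟩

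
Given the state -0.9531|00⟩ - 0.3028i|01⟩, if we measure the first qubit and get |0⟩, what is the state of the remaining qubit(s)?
-0.9531|0⟩ - 0.3028i|1⟩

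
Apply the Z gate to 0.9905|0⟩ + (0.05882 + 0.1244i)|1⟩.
0.9905|0⟩ + (-0.05882 - 0.1244i)|1⟩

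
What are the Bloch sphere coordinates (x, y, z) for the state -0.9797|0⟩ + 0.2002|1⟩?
(-0.3923, 0, 0.9197)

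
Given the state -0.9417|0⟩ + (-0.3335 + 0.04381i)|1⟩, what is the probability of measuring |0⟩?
0.8868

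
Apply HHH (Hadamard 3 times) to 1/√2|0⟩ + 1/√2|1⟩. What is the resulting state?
|0⟩

H² = I, so H^3 = H: a single Hadamard. With (a, b) = (1/√2, 1/√2), H gives ((a + b)/√2, (a − b)/√2) = (1, 0).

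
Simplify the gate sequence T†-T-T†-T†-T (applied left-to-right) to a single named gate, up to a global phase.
T†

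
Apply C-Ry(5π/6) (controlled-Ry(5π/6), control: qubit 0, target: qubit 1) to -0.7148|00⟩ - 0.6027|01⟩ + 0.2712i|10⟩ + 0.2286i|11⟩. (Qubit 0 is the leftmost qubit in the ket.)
-0.7148|00⟩ - 0.6027|01⟩ - 0.1506i|10⟩ + 0.3211i|11⟩

C-Ry(5π/6) leaves the control-|0⟩ kets |00⟩, |01⟩ unchanged and applies Ry(5π/6) to qubit 1 on the control-|1⟩ pair (|10⟩, |11⟩).
Ry(5π/6) = [[cos(θ/2), −sin(θ/2)], [sin(θ/2), cos(θ/2)]]; θ = 5π/6, cos(θ/2) ≈ 0.258819, sin(θ/2) ≈ 0.965926.
With a = amp(|10⟩) = 0.2712i and b = amp(|11⟩) = 0.2286i:
new amp(|10⟩) = (0.258819)·a + (-0.965926)·b = -0.1506i
new amp(|11⟩) = (0.965926)·a + (0.258819)·b = 0.3211i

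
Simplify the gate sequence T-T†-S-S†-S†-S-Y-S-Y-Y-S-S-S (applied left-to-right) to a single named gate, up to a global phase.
Y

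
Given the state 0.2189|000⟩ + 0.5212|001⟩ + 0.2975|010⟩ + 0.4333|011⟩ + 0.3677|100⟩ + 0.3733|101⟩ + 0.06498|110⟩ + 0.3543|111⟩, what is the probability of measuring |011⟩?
0.1877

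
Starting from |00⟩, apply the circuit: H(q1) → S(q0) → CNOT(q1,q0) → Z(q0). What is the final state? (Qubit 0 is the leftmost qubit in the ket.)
1/√2|00⟩ - 1/√2|11⟩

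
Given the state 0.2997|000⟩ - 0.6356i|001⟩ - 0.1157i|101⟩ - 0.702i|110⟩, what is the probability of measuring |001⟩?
0.404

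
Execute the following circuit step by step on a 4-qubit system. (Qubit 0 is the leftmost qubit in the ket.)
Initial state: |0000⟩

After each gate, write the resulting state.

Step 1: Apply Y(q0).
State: i|1000⟩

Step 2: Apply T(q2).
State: i|1000⟩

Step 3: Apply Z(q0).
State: -i|1000⟩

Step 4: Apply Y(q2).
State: |1010⟩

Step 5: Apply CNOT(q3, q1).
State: |1010⟩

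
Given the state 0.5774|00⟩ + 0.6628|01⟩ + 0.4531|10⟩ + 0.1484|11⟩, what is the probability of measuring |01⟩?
0.4393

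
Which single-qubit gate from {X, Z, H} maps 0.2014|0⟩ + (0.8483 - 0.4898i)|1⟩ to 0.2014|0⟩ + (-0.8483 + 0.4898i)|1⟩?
Z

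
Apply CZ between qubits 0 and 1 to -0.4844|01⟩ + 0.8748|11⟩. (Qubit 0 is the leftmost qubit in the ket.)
-0.4844|01⟩ - 0.8748|11⟩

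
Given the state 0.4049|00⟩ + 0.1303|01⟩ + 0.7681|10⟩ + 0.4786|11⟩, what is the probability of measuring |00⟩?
0.1639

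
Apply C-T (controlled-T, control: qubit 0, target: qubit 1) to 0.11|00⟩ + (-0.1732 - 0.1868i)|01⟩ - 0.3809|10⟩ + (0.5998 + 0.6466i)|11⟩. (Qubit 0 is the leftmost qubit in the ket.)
0.11|00⟩ + (-0.1732 - 0.1868i)|01⟩ - 0.3809|10⟩ + (-0.03309 + 0.8813i)|11⟩

C-T leaves the control-|0⟩ kets |00⟩, |01⟩ unchanged and applies T to qubit 1 on the control-|1⟩ pair (|10⟩, |11⟩).
T = [[1, 0], [0, (1/√2 + (1/√2)i)]].
With a = amp(|10⟩) = -0.3809 and b = amp(|11⟩) = (0.5998 + 0.6466i):
new amp(|10⟩) = (1)·a = -0.3809
new amp(|11⟩) = (1/√2 + (1/√2)i)·b = (-0.03309 + 0.8813i)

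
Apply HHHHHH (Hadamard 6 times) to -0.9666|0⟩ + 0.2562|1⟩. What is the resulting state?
-0.9666|0⟩ + 0.2562|1⟩

H² = I, so an even number of Hadamards cancels: H^6 = I and the state is unchanged.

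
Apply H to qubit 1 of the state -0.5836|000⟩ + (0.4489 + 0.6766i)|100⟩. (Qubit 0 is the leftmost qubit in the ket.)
-0.4127|000⟩ - 0.4127|010⟩ + (0.3174 + 0.4784i)|100⟩ + (0.3174 + 0.4784i)|110⟩

H on qubit 1 mixes each pair of kets that differ only in qubit 1: amplitudes (a, b) of (|…0…⟩, |…1…⟩) become ((a + b)/√2, (a − b)/√2). Kets absent from the input have amplitude 0.
(|000⟩, |010⟩): (a, b) = (-0.5836, 0) → (-0.4127, -0.4127)
(|100⟩, |110⟩): (a, b) = ((0.4489 + 0.6766i), 0) → ((0.3174 + 0.4784i), (0.3174 + 0.4784i))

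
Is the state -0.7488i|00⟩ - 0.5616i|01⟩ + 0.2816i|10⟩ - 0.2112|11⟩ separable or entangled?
Entangled

Writing the state as a|00⟩ + b|01⟩ + c|10⟩ + d|11⟩, it is a product state iff ad − bc = 0.
Here (a, b, c, d) = (-0.7488i, -0.5616i, 0.2816i, -0.2112): ad − bc = (-0.7488i)(-0.2112) − (-0.5616i)(0.2816i) = (-0.1581 + 0.1581i) ≠ 0, so the state is entangled.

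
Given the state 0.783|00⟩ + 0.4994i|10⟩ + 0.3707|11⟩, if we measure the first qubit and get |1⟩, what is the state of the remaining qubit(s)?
0.803i|0⟩ + 0.596|1⟩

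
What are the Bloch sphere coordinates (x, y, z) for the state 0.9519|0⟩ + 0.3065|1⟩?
(0.5835, 0, 0.8122)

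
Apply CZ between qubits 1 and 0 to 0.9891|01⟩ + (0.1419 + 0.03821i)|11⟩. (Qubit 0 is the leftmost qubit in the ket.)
0.9891|01⟩ + (-0.1419 - 0.03821i)|11⟩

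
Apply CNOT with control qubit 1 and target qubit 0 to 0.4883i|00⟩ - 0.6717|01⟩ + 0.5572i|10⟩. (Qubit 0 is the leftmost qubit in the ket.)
0.4883i|00⟩ + 0.5572i|10⟩ - 0.6717|11⟩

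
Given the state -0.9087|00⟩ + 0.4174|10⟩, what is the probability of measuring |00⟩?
0.8257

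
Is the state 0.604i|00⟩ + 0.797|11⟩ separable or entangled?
Entangled

Writing the state as a|00⟩ + b|01⟩ + c|10⟩ + d|11⟩, it is a product state iff ad − bc = 0.
Here (a, b, c, d) = (0.604i, 0, 0, 0.797): ad − bc = (0.604i)(0.797) − (0)(0) = 0.4814i ≠ 0, so the state is entangled.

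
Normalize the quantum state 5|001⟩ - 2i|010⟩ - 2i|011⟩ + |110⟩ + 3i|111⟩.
0.7625|001⟩ - 0.305i|010⟩ - 0.305i|011⟩ + 0.1525|110⟩ + 0.4575i|111⟩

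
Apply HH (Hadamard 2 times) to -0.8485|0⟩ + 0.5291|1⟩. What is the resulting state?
-0.8485|0⟩ + 0.5291|1⟩

H² = I, so an even number of Hadamards cancels: H^2 = I and the state is unchanged.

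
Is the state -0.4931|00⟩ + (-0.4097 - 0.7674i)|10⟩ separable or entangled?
Separable

Writing the state as a|00⟩ + b|01⟩ + c|10⟩ + d|11⟩, it is a product state iff ad − bc = 0.
Here (a, b, c, d) = (-0.4931, 0, (-0.4097 - 0.7674i), 0): ad − bc = (-0.4931)(0) − (0)(-0.4097 - 0.7674i) = 0, so the state is separable.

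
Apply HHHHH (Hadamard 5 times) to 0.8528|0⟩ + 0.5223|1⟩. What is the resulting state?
0.9723|0⟩ + 0.2337|1⟩

H² = I, so H^5 = H: a single Hadamard. With (a, b) = (0.8528, 0.5223), H gives ((a + b)/√2, (a − b)/√2) = (0.9723, 0.2337).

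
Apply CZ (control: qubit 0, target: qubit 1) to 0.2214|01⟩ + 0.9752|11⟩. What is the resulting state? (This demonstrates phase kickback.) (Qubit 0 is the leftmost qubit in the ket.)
0.2214|01⟩ - 0.9752|11⟩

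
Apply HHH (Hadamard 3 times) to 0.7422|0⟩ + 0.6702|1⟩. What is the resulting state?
0.9987|0⟩ + 0.05091|1⟩

H² = I, so H^3 = H: a single Hadamard. With (a, b) = (0.7422, 0.6702), H gives ((a + b)/√2, (a − b)/√2) = (0.9987, 0.05091).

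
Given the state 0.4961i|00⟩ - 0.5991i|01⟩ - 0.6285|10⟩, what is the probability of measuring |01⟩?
0.3589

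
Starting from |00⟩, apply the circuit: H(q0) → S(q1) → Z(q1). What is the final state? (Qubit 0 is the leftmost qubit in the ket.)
1/√2|00⟩ + 1/√2|10⟩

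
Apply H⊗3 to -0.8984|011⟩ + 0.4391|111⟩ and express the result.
-0.1624|000⟩ + 0.1624|001⟩ + 0.1624|010⟩ - 0.1624|011⟩ - 0.4729|100⟩ + 0.4729|101⟩ + 0.4729|110⟩ - 0.4729|111⟩

H⊗3 gives amp(|y⟩) = (1/2√2) Σ_x (−1)^(x·y) amp(|x⟩), where x·y is the number of positions in which both x and y have a 1.
|000⟩: (-0.8984 + 0.4391)/(2√2) = -0.1624
|001⟩: (0.8984 - 0.4391)/(2√2) = 0.1624
|010⟩: (0.8984 - 0.4391)/(2√2) = 0.1624
|011⟩: (-0.8984 + 0.4391)/(2√2) = -0.1624
|100⟩: (-0.8984 - 0.4391)/(2√2) = -0.4729
|101⟩: (0.8984 + 0.4391)/(2√2) = 0.4729
|110⟩: (0.8984 + 0.4391)/(2√2) = 0.4729
|111⟩: (-0.8984 - 0.4391)/(2√2) = -0.4729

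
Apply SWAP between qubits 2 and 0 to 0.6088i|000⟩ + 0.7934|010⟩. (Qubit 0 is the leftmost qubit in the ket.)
0.6088i|000⟩ + 0.7934|010⟩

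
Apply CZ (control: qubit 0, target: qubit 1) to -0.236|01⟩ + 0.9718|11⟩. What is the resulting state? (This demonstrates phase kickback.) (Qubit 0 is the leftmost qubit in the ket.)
-0.236|01⟩ - 0.9718|11⟩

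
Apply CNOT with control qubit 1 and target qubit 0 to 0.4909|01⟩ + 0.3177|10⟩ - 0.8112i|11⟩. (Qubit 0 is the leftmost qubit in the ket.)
-0.8112i|01⟩ + 0.3177|10⟩ + 0.4909|11⟩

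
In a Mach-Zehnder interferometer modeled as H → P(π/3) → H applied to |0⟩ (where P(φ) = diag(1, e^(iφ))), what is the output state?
(0.75 + 0.433i)|0⟩ + (0.25 - 0.433i)|1⟩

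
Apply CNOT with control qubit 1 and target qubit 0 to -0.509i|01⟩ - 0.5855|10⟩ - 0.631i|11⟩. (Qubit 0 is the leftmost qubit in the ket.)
-0.631i|01⟩ - 0.5855|10⟩ - 0.509i|11⟩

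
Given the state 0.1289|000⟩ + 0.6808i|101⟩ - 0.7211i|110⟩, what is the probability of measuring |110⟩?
0.52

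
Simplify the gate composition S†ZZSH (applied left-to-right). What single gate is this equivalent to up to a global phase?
H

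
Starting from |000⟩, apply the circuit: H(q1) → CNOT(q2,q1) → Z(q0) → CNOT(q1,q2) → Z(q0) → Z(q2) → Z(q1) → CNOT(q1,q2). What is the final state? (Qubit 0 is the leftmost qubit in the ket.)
1/√2|000⟩ + 1/√2|010⟩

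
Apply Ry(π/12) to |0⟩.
0.9914|0⟩ + 0.1305|1⟩

Ry(π/12) = [[cos(θ/2), −sin(θ/2)], [sin(θ/2), cos(θ/2)]]; θ = π/12, cos(θ/2) ≈ 0.991445, sin(θ/2) ≈ 0.130526.
With a = amp(|0⟩) = 1 and b = amp(|1⟩) = 0:
new amp(|0⟩) = (0.991445)·a + (-0.130526)·b = 0.9914
new amp(|1⟩) = (0.130526)·a + (0.991445)·b = 0.1305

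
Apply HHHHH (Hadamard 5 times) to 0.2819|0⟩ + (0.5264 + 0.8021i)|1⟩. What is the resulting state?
(0.5716 + 0.5672i)|0⟩ + (-0.1729 - 0.5672i)|1⟩

H² = I, so H^5 = H: a single Hadamard. With (a, b) = (0.2819, (0.5264 + 0.8021i)), H gives ((a + b)/√2, (a − b)/√2) = ((0.5716 + 0.5672i), (-0.1729 - 0.5672i)).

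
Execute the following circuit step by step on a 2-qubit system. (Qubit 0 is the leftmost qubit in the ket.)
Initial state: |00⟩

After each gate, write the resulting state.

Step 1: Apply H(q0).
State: 1/√2|00⟩ + 1/√2|10⟩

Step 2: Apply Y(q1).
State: (1/√2)i|01⟩ + (1/√2)i|11⟩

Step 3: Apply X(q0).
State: (1/√2)i|01⟩ + (1/√2)i|11⟩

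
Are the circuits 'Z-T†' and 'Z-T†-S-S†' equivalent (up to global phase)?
Yes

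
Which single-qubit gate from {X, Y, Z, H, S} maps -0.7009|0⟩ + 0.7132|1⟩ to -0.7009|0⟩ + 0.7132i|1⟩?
S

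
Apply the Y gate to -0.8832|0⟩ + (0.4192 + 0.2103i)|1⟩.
(0.2103 - 0.4192i)|0⟩ - 0.8832i|1⟩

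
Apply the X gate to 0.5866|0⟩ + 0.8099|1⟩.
0.8099|0⟩ + 0.5866|1⟩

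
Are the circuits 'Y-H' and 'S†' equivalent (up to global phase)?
No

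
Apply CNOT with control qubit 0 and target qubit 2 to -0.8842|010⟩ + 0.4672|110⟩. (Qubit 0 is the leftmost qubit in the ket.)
-0.8842|010⟩ + 0.4672|111⟩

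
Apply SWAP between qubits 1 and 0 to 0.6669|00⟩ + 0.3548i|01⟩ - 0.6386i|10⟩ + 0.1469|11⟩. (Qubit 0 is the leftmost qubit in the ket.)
0.6669|00⟩ - 0.6386i|01⟩ + 0.3548i|10⟩ + 0.1469|11⟩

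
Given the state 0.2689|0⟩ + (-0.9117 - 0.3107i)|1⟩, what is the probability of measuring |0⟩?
0.07231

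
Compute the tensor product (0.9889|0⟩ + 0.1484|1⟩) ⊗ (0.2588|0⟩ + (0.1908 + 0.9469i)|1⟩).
0.2559|00⟩ + (0.1887 + 0.9364i)|01⟩ + 0.03841|10⟩ + (0.02831 + 0.1405i)|11⟩

amp(|b₁b₂…⟩) = product of the factor amplitudes for bits b₁, b₂, …; only kets whose every factor amplitude is nonzero survive.
|00⟩: (0.9889)(0.2588) = 0.2559
|01⟩: (0.9889)(0.1908 + 0.9469i) = (0.1887 + 0.9364i)
|10⟩: (0.1484)(0.2588) = 0.03841
|11⟩: (0.1484)(0.1908 + 0.9469i) = (0.02831 + 0.1405i)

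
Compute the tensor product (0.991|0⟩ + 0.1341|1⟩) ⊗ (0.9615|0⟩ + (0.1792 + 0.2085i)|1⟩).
0.9528|00⟩ + (0.1776 + 0.2066i)|01⟩ + 0.1289|10⟩ + (0.02403 + 0.02796i)|11⟩

amp(|b₁b₂…⟩) = product of the factor amplitudes for bits b₁, b₂, …; only kets whose every factor amplitude is nonzero survive.
|00⟩: (0.991)(0.9615) = 0.9528
|01⟩: (0.991)(0.1792 + 0.2085i) = (0.1776 + 0.2066i)
|10⟩: (0.1341)(0.9615) = 0.1289
|11⟩: (0.1341)(0.1792 + 0.2085i) = (0.02403 + 0.02796i)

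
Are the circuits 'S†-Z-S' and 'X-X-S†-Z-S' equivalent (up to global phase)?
Yes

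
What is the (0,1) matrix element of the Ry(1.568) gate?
-0.7061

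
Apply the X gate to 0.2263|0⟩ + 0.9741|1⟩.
0.9741|0⟩ + 0.2263|1⟩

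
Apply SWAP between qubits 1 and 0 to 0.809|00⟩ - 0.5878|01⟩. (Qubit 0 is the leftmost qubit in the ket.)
0.809|00⟩ - 0.5878|10⟩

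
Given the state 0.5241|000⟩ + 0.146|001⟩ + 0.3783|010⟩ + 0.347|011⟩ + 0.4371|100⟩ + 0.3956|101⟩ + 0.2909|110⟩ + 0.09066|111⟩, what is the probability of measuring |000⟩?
0.2747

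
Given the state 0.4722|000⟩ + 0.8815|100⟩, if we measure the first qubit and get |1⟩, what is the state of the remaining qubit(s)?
|00⟩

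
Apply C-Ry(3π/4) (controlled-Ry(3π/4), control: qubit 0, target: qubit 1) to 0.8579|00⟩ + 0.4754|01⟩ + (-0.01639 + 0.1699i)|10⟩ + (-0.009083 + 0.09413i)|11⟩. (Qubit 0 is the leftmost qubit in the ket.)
0.8579|00⟩ + 0.4754|01⟩ + (0.002119 - 0.02195i)|10⟩ + (-0.01862 + 0.193i)|11⟩

C-Ry(3π/4) leaves the control-|0⟩ kets |00⟩, |01⟩ unchanged and applies Ry(3π/4) to qubit 1 on the control-|1⟩ pair (|10⟩, |11⟩).
Ry(3π/4) = [[cos(θ/2), −sin(θ/2)], [sin(θ/2), cos(θ/2)]]; θ = 3π/4, cos(θ/2) ≈ 0.382683, sin(θ/2) ≈ 0.92388.
With a = amp(|10⟩) = (-0.01639 + 0.1699i) and b = amp(|11⟩) = (-0.009083 + 0.09413i):
new amp(|10⟩) = (0.382683)·a + (-0.92388)·b = (0.002119 - 0.02195i)
new amp(|11⟩) = (0.92388)·a + (0.382683)·b = (-0.01862 + 0.193i)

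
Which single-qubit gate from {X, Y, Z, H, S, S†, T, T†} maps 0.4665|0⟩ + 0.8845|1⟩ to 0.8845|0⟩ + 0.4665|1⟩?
X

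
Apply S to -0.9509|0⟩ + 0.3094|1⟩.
-0.9509|0⟩ + 0.3094i|1⟩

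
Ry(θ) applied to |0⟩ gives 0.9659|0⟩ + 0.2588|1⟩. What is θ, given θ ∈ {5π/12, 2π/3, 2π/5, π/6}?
π/6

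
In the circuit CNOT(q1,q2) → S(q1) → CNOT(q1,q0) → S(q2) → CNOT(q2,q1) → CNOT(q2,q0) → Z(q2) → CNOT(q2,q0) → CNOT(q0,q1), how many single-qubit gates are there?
3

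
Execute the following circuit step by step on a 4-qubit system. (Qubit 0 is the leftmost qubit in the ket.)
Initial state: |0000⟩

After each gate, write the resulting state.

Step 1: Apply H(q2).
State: 1/√2|0000⟩ + 1/√2|0010⟩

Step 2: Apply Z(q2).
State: 1/√2|0000⟩ - 1/√2|0010⟩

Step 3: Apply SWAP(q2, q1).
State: 1/√2|0000⟩ - 1/√2|0100⟩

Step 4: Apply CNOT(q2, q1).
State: 1/√2|0000⟩ - 1/√2|0100⟩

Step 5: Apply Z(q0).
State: 1/√2|0000⟩ - 1/√2|0100⟩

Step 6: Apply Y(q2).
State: (1/√2)i|0010⟩ - (1/√2)i|0110⟩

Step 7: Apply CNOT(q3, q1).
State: (1/√2)i|0010⟩ - (1/√2)i|0110⟩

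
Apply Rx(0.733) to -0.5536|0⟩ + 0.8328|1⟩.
(-0.5168 - 0.2984i)|0⟩ + (0.7775 + 0.1984i)|1⟩

Rx(0.733) = [[cos(θ/2), −i·sin(θ/2)], [−i·sin(θ/2), cos(θ/2)]]; θ = 0.733, cos(θ/2) ≈ 0.933587, sin(θ/2) ≈ 0.35835.
With a = amp(|0⟩) = -0.5536 and b = amp(|1⟩) = 0.8328:
new amp(|0⟩) = (0.933587)·a + (-0.35835i)·b = (-0.5168 - 0.2984i)
new amp(|1⟩) = (-0.35835i)·a + (0.933587)·b = (0.7775 + 0.1984i)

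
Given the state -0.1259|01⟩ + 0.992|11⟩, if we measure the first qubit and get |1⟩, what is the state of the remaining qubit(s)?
|1⟩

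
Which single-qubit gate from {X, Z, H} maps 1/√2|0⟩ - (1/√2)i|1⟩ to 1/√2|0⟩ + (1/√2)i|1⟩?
Z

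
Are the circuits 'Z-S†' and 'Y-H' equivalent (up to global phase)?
No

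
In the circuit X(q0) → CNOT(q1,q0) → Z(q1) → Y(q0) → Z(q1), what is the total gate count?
5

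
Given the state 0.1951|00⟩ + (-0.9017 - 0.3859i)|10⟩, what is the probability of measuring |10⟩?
0.962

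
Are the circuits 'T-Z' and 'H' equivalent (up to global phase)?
No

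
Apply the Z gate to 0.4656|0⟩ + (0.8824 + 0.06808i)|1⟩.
0.4656|0⟩ + (-0.8824 - 0.06808i)|1⟩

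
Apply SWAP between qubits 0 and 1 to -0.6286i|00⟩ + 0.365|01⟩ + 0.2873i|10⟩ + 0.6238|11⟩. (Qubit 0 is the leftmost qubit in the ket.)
-0.6286i|00⟩ + 0.2873i|01⟩ + 0.365|10⟩ + 0.6238|11⟩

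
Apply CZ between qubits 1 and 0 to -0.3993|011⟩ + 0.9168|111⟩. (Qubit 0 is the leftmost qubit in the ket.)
-0.3993|011⟩ - 0.9168|111⟩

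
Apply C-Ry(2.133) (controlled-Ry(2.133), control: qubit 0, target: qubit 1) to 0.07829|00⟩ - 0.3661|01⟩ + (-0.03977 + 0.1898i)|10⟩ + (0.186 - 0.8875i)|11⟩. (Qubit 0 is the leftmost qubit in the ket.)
0.07829|00⟩ - 0.3661|01⟩ + (-0.1821 + 0.8687i)|10⟩ + (0.05505 - 0.2627i)|11⟩

C-Ry(2.133) leaves the control-|0⟩ kets |00⟩, |01⟩ unchanged and applies Ry(2.133) to qubit 1 on the control-|1⟩ pair (|10⟩, |11⟩).
Ry(2.133) = [[cos(θ/2), −sin(θ/2)], [sin(θ/2), cos(θ/2)]]; θ = 2.133, cos(θ/2) ≈ 0.483191, sin(θ/2) ≈ 0.875515.
With a = amp(|10⟩) = (-0.03977 + 0.1898i) and b = amp(|11⟩) = (0.186 - 0.8875i):
new amp(|10⟩) = (0.483191)·a + (-0.875515)·b = (-0.1821 + 0.8687i)
new amp(|11⟩) = (0.875515)·a + (0.483191)·b = (0.05505 - 0.2627i)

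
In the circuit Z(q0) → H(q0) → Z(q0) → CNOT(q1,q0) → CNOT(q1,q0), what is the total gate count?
5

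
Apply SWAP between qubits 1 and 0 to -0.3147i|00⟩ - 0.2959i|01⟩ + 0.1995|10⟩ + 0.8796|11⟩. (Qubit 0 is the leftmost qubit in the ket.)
-0.3147i|00⟩ + 0.1995|01⟩ - 0.2959i|10⟩ + 0.8796|11⟩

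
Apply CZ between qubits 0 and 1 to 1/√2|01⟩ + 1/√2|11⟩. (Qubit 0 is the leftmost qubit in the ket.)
1/√2|01⟩ - 1/√2|11⟩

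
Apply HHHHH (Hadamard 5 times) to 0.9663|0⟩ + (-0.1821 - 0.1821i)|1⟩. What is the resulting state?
(0.5545 - 0.1288i)|0⟩ + (0.812 + 0.1288i)|1⟩

H² = I, so H^5 = H: a single Hadamard. With (a, b) = (0.9663, (-0.1821 - 0.1821i)), H gives ((a + b)/√2, (a − b)/√2) = ((0.5545 - 0.1288i), (0.812 + 0.1288i)).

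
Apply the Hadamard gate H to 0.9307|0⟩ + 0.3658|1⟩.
0.9168|0⟩ + 0.3994|1⟩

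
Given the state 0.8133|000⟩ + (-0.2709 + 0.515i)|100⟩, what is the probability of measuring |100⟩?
0.3386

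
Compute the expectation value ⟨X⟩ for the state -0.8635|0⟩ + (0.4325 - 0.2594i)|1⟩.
-0.7469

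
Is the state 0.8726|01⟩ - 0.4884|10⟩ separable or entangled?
Entangled

Writing the state as a|00⟩ + b|01⟩ + c|10⟩ + d|11⟩, it is a product state iff ad − bc = 0.
Here (a, b, c, d) = (0, 0.8726, -0.4884, 0): ad − bc = (0)(0) − (0.8726)(-0.4884) = 0.4262 ≠ 0, so the state is entangled.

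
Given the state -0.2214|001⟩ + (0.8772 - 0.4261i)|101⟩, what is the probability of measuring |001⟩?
0.04902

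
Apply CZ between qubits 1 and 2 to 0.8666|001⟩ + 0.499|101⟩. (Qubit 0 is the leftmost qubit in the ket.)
0.8666|001⟩ + 0.499|101⟩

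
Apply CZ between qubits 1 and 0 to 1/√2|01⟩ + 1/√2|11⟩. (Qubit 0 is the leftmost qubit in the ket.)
1/√2|01⟩ - 1/√2|11⟩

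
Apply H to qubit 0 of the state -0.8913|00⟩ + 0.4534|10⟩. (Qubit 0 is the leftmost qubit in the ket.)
-0.3096|00⟩ - 0.9508|10⟩

H on qubit 0 mixes each pair of kets that differ only in qubit 0: amplitudes (a, b) of (|…0…⟩, |…1…⟩) become ((a + b)/√2, (a − b)/√2). Kets absent from the input have amplitude 0.
(|00⟩, |10⟩): (a, b) = (-0.8913, 0.4534) → (-0.3096, -0.9508)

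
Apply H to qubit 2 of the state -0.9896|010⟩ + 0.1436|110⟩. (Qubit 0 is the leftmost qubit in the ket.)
-0.6998|010⟩ - 0.6998|011⟩ + 0.1015|110⟩ + 0.1015|111⟩

H on qubit 2 mixes each pair of kets that differ only in qubit 2: amplitudes (a, b) of (|…0…⟩, |…1…⟩) become ((a + b)/√2, (a − b)/√2). Kets absent from the input have amplitude 0.
(|010⟩, |011⟩): (a, b) = (-0.9896, 0) → (-0.6998, -0.6998)
(|110⟩, |111⟩): (a, b) = (0.1436, 0) → (0.1015, 0.1015)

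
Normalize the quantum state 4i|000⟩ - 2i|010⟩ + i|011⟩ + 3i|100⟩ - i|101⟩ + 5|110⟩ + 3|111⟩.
0.4961i|000⟩ - 0.2481i|010⟩ + 0.124i|011⟩ + 0.3721i|100⟩ - 0.124i|101⟩ + 0.6202|110⟩ + 0.3721|111⟩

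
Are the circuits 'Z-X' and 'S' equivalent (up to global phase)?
No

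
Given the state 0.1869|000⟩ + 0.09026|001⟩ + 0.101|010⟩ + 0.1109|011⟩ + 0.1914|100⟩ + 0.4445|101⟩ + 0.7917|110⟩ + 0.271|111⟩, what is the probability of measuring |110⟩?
0.6268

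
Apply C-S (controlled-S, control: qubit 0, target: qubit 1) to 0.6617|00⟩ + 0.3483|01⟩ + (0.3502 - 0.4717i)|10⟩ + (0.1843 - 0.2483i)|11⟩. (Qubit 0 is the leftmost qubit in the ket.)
0.6617|00⟩ + 0.3483|01⟩ + (0.3502 - 0.4717i)|10⟩ + (0.2483 + 0.1843i)|11⟩

C-S leaves the control-|0⟩ kets |00⟩, |01⟩ unchanged and applies S to qubit 1 on the control-|1⟩ pair (|10⟩, |11⟩).
S = [[1, 0], [0, i]].
With a = amp(|10⟩) = (0.3502 - 0.4717i) and b = amp(|11⟩) = (0.1843 - 0.2483i):
new amp(|10⟩) = (1)·a = (0.3502 - 0.4717i)
new amp(|11⟩) = (i)·b = (0.2483 + 0.1843i)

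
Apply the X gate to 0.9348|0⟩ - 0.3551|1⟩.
-0.3551|0⟩ + 0.9348|1⟩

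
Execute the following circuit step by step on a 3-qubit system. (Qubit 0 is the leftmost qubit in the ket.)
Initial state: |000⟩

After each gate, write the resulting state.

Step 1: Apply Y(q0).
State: i|100⟩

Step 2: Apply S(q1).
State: i|100⟩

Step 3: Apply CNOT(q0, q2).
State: i|101⟩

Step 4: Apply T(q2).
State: (-1/√2 + (1/√2)i)|101⟩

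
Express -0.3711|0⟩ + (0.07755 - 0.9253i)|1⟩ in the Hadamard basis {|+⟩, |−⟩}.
(-0.2076 - 0.6543i)|+⟩ + (-0.3172 + 0.6543i)|−⟩

With |ψ⟩ = α|0⟩ + β|1⟩, the Hadamard-basis coefficients are ⟨+|ψ⟩ = (α + β)/√2 and ⟨−|ψ⟩ = (α − β)/√2.
Here α = -0.3711, β = (0.07755 - 0.9253i): (α + β)/√2 = (-0.2076 - 0.6543i), (α − β)/√2 = (-0.3172 + 0.6543i).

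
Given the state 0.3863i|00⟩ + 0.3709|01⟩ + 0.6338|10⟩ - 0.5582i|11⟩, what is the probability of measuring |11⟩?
0.3116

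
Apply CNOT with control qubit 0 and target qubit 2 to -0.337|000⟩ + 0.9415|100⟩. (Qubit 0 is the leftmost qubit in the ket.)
-0.337|000⟩ + 0.9415|101⟩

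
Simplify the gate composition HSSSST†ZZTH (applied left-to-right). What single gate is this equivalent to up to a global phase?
I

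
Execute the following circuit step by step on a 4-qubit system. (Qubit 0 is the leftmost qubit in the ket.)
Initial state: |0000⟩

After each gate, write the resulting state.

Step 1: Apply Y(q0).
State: i|1000⟩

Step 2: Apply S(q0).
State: -|1000⟩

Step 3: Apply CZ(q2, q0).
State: -|1000⟩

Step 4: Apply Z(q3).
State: -|1000⟩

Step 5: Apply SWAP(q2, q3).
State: -|1000⟩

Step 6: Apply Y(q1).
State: -i|1100⟩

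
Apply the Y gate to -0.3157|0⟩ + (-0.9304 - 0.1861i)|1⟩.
(-0.1861 + 0.9304i)|0⟩ - 0.3157i|1⟩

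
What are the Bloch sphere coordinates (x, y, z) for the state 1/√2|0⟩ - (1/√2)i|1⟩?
(0, -1, 0)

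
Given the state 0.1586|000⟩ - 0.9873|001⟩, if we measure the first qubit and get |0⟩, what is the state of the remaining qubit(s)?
0.1586|00⟩ - 0.9873|01⟩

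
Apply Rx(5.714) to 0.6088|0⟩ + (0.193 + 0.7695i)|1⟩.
(-0.3683 - 0.05419i)|0⟩ + (-0.1852 - 0.9095i)|1⟩

Rx(5.714) = [[cos(θ/2), −i·sin(θ/2)], [−i·sin(θ/2), cos(θ/2)]]; θ = 5.714, cos(θ/2) ≈ -0.959776, sin(θ/2) ≈ 0.280767.
With a = amp(|0⟩) = 0.6088 and b = amp(|1⟩) = (0.193 + 0.7695i):
new amp(|0⟩) = (-0.959776)·a + (-0.280767i)·b = (-0.3683 - 0.05419i)
new amp(|1⟩) = (-0.280767i)·a + (-0.959776)·b = (-0.1852 - 0.9095i)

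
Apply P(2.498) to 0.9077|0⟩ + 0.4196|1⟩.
0.9077|0⟩ + (-0.3357 + 0.2518i)|1⟩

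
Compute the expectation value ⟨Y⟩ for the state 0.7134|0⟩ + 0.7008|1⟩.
0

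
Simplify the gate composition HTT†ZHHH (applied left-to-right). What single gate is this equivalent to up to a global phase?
X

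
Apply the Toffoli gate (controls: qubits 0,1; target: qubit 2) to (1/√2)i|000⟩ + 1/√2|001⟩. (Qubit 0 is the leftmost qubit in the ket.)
(1/√2)i|000⟩ + 1/√2|001⟩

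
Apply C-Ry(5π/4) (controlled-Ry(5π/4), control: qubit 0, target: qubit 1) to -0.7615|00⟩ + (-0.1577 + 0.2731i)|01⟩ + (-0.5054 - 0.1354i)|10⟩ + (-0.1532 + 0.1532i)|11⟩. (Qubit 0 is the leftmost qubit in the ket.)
-0.7615|00⟩ + (-0.1577 + 0.2731i)|01⟩ + (0.3349 - 0.08972i)|10⟩ + (-0.4083 - 0.1837i)|11⟩

C-Ry(5π/4) leaves the control-|0⟩ kets |00⟩, |01⟩ unchanged and applies Ry(5π/4) to qubit 1 on the control-|1⟩ pair (|10⟩, |11⟩).
Ry(5π/4) = [[cos(θ/2), −sin(θ/2)], [sin(θ/2), cos(θ/2)]]; θ = 5π/4, cos(θ/2) ≈ -0.382683, sin(θ/2) ≈ 0.92388.
With a = amp(|10⟩) = (-0.5054 - 0.1354i) and b = amp(|11⟩) = (-0.1532 + 0.1532i):
new amp(|10⟩) = (-0.382683)·a + (-0.92388)·b = (0.3349 - 0.08972i)
new amp(|11⟩) = (0.92388)·a + (-0.382683)·b = (-0.4083 - 0.1837i)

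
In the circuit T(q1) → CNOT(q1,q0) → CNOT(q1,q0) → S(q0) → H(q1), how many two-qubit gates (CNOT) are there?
2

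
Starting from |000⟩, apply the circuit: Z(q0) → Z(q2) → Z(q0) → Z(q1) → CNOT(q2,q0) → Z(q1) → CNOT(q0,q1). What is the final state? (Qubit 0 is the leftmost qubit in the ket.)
|000⟩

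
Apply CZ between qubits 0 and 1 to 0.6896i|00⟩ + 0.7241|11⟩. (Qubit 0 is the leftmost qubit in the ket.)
0.6896i|00⟩ - 0.7241|11⟩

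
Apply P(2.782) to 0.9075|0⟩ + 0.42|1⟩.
0.9075|0⟩ + (-0.3931 + 0.1478i)|1⟩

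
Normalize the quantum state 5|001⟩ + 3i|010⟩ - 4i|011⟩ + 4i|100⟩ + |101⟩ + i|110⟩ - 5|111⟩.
0.5185|001⟩ + 0.3111i|010⟩ - 0.4148i|011⟩ + 0.4148i|100⟩ + 0.1037|101⟩ + 0.1037i|110⟩ - 0.5185|111⟩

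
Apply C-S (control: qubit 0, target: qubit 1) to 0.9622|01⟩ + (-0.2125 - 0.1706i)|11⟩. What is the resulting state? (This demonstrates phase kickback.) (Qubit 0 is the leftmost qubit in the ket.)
0.9622|01⟩ + (0.1706 - 0.2125i)|11⟩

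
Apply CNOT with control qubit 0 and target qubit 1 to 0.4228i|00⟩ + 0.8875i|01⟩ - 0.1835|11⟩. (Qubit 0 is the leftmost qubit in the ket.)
0.4228i|00⟩ + 0.8875i|01⟩ - 0.1835|10⟩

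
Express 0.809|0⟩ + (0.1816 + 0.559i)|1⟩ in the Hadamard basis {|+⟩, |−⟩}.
(0.7005 + 0.3953i)|+⟩ + (0.4436 - 0.3953i)|−⟩

With |ψ⟩ = α|0⟩ + β|1⟩, the Hadamard-basis coefficients are ⟨+|ψ⟩ = (α + β)/√2 and ⟨−|ψ⟩ = (α − β)/√2.
Here α = 0.809, β = (0.1816 + 0.559i): (α + β)/√2 = (0.7005 + 0.3953i), (α − β)/√2 = (0.4436 - 0.3953i).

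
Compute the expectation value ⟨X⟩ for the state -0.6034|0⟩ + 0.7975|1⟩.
-0.9624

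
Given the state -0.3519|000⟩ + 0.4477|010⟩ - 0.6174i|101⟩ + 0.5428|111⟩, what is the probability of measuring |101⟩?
0.3812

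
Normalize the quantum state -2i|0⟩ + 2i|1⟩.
-(1/√2)i|0⟩ + (1/√2)i|1⟩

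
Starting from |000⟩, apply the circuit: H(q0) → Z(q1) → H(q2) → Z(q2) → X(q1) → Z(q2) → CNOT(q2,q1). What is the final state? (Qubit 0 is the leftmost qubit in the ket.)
1/2|001⟩ + 1/2|010⟩ + 1/2|101⟩ + 1/2|110⟩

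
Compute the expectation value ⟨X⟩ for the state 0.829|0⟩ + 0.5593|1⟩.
0.9273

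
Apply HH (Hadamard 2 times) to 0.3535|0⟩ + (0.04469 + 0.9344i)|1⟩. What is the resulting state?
0.3535|0⟩ + (0.04469 + 0.9344i)|1⟩

H² = I, so an even number of Hadamards cancels: H^2 = I and the state is unchanged.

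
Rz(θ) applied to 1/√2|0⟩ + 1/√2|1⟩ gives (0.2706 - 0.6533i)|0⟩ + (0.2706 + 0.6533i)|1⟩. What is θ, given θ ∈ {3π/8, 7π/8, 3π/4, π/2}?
3π/4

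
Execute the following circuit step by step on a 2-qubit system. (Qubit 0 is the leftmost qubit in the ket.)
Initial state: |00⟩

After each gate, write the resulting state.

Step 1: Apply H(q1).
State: 1/√2|00⟩ + 1/√2|01⟩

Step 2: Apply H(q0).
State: 1/2|00⟩ + 1/2|01⟩ + 1/2|10⟩ + 1/2|11⟩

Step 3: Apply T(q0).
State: 1/2|00⟩ + 1/2|01⟩ + (1/√8 + (1/√8)i)|10⟩ + (1/√8 + (1/√8)i)|11⟩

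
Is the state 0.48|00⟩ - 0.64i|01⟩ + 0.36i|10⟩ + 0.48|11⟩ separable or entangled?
Separable

Writing the state as a|00⟩ + b|01⟩ + c|10⟩ + d|11⟩, it is a product state iff ad − bc = 0.
Here (a, b, c, d) = (0.48, -0.64i, 0.36i, 0.48): ad − bc = (0.48)(0.48) − (-0.64i)(0.36i) = 0, so the state is separable.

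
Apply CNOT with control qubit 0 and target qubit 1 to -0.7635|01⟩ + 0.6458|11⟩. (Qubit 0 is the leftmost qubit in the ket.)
-0.7635|01⟩ + 0.6458|10⟩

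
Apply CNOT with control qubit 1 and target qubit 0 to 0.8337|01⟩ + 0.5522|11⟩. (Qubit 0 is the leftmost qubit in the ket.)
0.5522|01⟩ + 0.8337|11⟩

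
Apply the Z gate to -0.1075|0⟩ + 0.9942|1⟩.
-0.1075|0⟩ - 0.9942|1⟩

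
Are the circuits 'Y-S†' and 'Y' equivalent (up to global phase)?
No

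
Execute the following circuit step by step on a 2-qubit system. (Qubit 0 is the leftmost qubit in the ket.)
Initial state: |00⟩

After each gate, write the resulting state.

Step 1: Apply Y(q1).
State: i|01⟩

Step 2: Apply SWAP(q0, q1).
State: i|10⟩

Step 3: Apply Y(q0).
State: |00⟩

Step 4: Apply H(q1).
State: 1/√2|00⟩ + 1/√2|01⟩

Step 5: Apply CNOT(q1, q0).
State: 1/√2|00⟩ + 1/√2|11⟩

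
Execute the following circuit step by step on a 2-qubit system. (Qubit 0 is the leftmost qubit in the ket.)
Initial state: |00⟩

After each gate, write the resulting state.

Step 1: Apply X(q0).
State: |10⟩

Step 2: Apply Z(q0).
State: -|10⟩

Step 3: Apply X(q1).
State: -|11⟩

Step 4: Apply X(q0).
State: -|01⟩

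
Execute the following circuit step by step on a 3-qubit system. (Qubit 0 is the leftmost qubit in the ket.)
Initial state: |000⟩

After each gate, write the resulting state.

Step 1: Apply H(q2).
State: 1/√2|000⟩ + 1/√2|001⟩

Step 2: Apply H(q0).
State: 1/2|000⟩ + 1/2|001⟩ + 1/2|100⟩ + 1/2|101⟩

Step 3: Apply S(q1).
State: 1/2|000⟩ + 1/2|001⟩ + 1/2|100⟩ + 1/2|101⟩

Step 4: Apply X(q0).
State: 1/2|000⟩ + 1/2|001⟩ + 1/2|100⟩ + 1/2|101⟩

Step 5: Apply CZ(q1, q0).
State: 1/2|000⟩ + 1/2|001⟩ + 1/2|100⟩ + 1/2|101⟩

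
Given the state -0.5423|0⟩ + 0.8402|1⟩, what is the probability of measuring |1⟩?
0.7059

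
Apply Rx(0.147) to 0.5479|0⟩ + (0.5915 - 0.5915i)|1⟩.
(0.503 - 0.04344i)|0⟩ + (0.5899 - 0.6301i)|1⟩

Rx(0.147) = [[cos(θ/2), −i·sin(θ/2)], [−i·sin(θ/2), cos(θ/2)]]; θ = 0.147, cos(θ/2) ≈ 0.9973, sin(θ/2) ≈ 0.0734338.
With a = amp(|0⟩) = 0.5479 and b = amp(|1⟩) = (0.5915 - 0.5915i):
new amp(|0⟩) = (0.9973)·a + (-0.0734338i)·b = (0.503 - 0.04344i)
new amp(|1⟩) = (-0.0734338i)·a + (0.9973)·b = (0.5899 - 0.6301i)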